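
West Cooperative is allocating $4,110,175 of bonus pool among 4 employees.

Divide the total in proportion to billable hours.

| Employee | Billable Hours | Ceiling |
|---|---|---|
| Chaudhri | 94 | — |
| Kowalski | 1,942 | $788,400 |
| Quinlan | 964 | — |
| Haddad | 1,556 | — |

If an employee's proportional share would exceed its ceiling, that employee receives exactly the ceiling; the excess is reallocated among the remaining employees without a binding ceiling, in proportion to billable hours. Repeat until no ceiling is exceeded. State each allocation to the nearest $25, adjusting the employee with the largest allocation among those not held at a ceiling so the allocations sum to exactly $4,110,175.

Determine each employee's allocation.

Chaudhri: $119,450 | Kowalski: $788,400 | Quinlan: $1,225,025 | Haddad: $1,977,300

Billable hours total: 4,556.
Proportional shares (ignoring caps): Chaudhri 84,801.68; Kowalski 1,751,966.60; Quinlan 869,668.28; Haddad 1,403,738.43.
Cap binds for Kowalski ($788,400); residual $3,321,775 reallocated over remaining billable hours 2,614.
Shares after redistribution: Chaudhri 119,451.74 → $119,450; Quinlan 1,225,015.72 → $1,225,025; Haddad 1,977,307.54 → $1,977,300.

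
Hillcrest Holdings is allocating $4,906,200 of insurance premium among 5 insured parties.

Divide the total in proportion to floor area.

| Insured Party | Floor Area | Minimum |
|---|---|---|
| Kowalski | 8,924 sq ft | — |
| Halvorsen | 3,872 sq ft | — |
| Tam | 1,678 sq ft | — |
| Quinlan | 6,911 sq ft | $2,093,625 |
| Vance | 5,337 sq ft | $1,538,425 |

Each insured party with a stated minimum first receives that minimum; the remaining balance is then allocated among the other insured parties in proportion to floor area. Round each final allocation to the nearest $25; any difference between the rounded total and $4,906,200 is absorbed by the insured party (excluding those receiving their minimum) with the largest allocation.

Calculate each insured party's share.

Fund the minimums — Quinlan $2,093,625; Vance $1,538,425. Residual $1,274,150.
Residual split over remaining floor area 14,474: Kowalski 785,582.05 → $785,575; Halvorsen 340,853.17 → $340,850; Tam 147,714.78 → $147,725.

Kowalski: $785,575 | Halvorsen: $340,850 | Tam: $147,725 | Quinlan: $2,093,625 | Vance: $1,538,425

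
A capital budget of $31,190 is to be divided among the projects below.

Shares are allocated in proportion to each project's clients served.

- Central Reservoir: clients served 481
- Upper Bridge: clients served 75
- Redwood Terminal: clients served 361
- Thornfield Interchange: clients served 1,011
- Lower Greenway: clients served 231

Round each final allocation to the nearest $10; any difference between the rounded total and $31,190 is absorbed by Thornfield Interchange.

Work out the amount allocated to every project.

Central Reservoir: $6,950; Upper Bridge: $1,080; Redwood Terminal: $5,220; Thornfield Interchange: $14,600; Lower Greenway: $3,340

Total clients served = 2,159.
Pro-rata amounts: Central Reservoir 481/2,159 × $31,190 = 6,948.77; Upper Bridge 75/2,159 × $31,190 = 1,083.49; Redwood Terminal 361/2,159 × $31,190 = 5,215.19; Thornfield Interchange 1,011/2,159 × $31,190 = 14,605.41; Lower Greenway 231/2,159 × $31,190 = 3,337.14.
Rounded to nearest $10: Central Reservoir $6,950; Upper Bridge $1,080; Redwood Terminal $5,220; Thornfield Interchange $14,610; Lower Greenway $3,340. Sum = $31,200.
Difference $31,190 − $31,200 = −$10 applied to Thornfield Interchange: Thornfield Interchange becomes $14,600.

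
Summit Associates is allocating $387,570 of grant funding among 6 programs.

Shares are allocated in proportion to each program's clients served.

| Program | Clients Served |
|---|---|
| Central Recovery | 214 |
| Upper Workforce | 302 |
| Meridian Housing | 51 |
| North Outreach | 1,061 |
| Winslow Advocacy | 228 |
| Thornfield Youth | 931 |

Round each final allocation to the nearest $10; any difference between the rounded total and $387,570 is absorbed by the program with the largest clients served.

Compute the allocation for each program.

Central Recovery: $29,760 | Upper Workforce: $42,000 | Meridian Housing: $7,090 | North Outreach: $147,540 | Winslow Advocacy: $31,710 | Thornfield Youth: $129,470

Clients served total: 214 + 302 + 51 + 1,061 + 228 + 931 = 2,787.
Unrounded shares: Central Recovery 29,759.59; Upper Workforce 41,997.18; Meridian Housing 7,092.24; North Outreach 147,546.38; Winslow Advocacy 31,706.48; Thornfield Youth 129,468.13.
Rounded to nearest $10: Central Recovery $29,760; Upper Workforce $42,000; Meridian Housing $7,090; North Outreach $147,550; Winslow Advocacy $31,710; Thornfield Youth $129,470. Sum = $387,580.
Difference $387,570 − $387,580 = −$10 applied to largest clients served (North Outreach): North Outreach becomes $147,540.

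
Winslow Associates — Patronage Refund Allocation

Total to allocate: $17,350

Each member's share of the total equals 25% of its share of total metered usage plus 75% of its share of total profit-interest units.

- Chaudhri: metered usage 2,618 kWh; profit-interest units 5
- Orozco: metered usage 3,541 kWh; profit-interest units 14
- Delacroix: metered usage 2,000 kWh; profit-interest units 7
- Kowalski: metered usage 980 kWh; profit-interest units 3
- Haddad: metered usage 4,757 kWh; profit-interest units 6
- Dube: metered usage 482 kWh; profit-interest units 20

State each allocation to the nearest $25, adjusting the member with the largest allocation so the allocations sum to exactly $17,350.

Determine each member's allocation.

Metered usage total 14,378; profit-interest units total 55.
Blended shares (25% metered usage + 75% profit-interest units): Chaudhri 0.1137; Orozco 0.2525; Delacroix 0.1302; Kowalski 0.0579; Haddad 0.1645; Dube 0.2811.
Unrounded shares: Chaudhri 1,972.74; Orozco 4,380.51; Delacroix 2,259.49; Kowalski 1,005.42; Haddad 2,854.62; Dube 4,877.23.
After rounding ($25): Chaudhri $1,975; Orozco $4,375; Delacroix $2,250; Kowalski $1,000; Haddad $2,850; Dube $4,875. Sum = $17,325.
Difference $17,350 − $17,325 = +$25 applied to largest allocation (Dube): Dube becomes $4,900.

Chaudhri: $1,975 | Orozco: $4,375 | Delacroix: $2,250 | Kowalski: $1,000 | Haddad: $2,850 | Dube: $4,900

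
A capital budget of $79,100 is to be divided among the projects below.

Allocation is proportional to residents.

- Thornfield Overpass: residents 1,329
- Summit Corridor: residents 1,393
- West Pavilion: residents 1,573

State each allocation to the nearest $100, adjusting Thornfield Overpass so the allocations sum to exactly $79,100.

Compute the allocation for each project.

Combined residents = 4,295.
Pro-rata amounts: Thornfield Overpass 1,329/4,295 × $79,100 = 24,475.88; Summit Corridor 1,393/4,295 × $79,100 = 25,654.55; West Pavilion 1,573/4,295 × $79,100 = 28,969.57.
After rounding ($100): Thornfield Overpass $24,500; Summit Corridor $25,700; West Pavilion $29,000. Sum = $79,200.
Difference $79,100 − $79,200 = −$100 applied to Thornfield Overpass: Thornfield Overpass becomes $24,400.

Thornfield Overpass: $24,400 · Summit Corridor: $25,700 · West Pavilion: $29,000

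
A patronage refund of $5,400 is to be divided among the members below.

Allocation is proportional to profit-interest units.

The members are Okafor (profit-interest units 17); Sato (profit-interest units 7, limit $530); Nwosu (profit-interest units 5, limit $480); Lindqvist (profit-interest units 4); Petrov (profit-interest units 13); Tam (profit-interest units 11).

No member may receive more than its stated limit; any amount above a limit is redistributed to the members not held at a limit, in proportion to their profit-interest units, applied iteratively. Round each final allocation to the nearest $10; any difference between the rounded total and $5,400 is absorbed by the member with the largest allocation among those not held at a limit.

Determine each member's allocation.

Sum of profit-interest units: 57.
Pro-rata shares before constraints: Okafor 1,610.53; Sato 663.16; Nwosu 473.68; Lindqvist 378.95; Petrov 1,231.58; Tam 1,042.11.
Held at cap: Sato ($530); remaining pool $4,870 reallocated over remaining profit-interest units 50.
Held at cap: Nwosu ($480); remaining pool $4,390 reallocated over remaining profit-interest units 45.
Redistributed shares: Okafor 1,658.44 → $1,660; Lindqvist 390.22 → $390; Petrov 1,268.22 → $1,270; Tam 1,073.11 → $1,070.

Okafor: $1,660; Sato: $530; Nwosu: $480; Lindqvist: $390; Petrov: $1,270; Tam: $1,070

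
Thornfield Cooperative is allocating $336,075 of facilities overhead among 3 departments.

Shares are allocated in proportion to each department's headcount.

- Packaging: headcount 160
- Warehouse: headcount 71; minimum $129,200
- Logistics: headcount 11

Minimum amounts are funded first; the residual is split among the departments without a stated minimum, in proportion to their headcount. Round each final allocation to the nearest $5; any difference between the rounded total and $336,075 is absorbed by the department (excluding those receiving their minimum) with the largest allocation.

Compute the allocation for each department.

Fund the minimums — Warehouse $129,200. Remaining pool $206,875.
Remaining pool split over remaining headcount 171: Packaging 193,567.25 → $193,565; Logistics 13,307.75 → $13,310.

Packaging: $193,565 | Warehouse: $129,200 | Logistics: $13,310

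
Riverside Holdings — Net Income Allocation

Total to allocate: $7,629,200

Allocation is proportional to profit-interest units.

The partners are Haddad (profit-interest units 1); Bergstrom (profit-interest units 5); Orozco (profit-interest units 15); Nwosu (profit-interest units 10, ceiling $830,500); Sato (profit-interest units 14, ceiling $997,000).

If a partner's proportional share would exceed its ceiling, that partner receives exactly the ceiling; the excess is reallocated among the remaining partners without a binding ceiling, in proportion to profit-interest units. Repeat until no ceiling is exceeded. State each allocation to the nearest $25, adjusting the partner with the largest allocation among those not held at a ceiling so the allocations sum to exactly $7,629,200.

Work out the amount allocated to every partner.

Sum of profit-interest units: 45.
Proportional shares (ignoring caps): Haddad 169,537.78; Bergstrom 847,688.89; Orozco 2,543,066.67; Nwosu 1,695,377.78; Sato 2,373,528.89.
Held at cap: Nwosu ($830,500), Sato ($997,000); balance $5,801,700 reallocated over remaining profit-interest units 21.
Remaining shares: Haddad 276,271.43 → $276,275; Bergstrom 1,381,357.14 → $1,381,350; Orozco 4,144,071.43 → $4,144,075.

Haddad: $276,275 · Bergstrom: $1,381,350 · Orozco: $4,144,075 · Nwosu: $830,500 · Sato: $997,000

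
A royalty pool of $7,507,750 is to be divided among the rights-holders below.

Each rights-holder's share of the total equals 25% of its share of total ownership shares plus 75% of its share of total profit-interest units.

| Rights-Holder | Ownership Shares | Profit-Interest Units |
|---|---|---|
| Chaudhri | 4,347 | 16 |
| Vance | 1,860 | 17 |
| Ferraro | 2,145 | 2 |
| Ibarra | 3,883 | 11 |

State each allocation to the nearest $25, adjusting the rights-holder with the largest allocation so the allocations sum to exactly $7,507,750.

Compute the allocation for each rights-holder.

Chaudhri: $2,625,400 · Vance: $2,366,300 · Ferraro: $573,875 · Ibarra: $1,942,175

Ownership shares total 12,235; profit-interest units total 46.
Composite weights (25% ownership shares + 75% profit-interest units): Chaudhri 0.3497; Vance 0.3152; Ferraro 0.0764; Ibarra 0.2587.
Unrounded shares: Chaudhri 2,625,404.72; Vance 2,366,289.90; Ferraro 573,876.45; Ibarra 1,942,178.93.
At nearest $25: Chaudhri $2,625,400; Vance $2,366,300; Ferraro $573,875; Ibarra $1,942,175. Sum = $7,507,750.
Rounded total matches; no reconciliation needed.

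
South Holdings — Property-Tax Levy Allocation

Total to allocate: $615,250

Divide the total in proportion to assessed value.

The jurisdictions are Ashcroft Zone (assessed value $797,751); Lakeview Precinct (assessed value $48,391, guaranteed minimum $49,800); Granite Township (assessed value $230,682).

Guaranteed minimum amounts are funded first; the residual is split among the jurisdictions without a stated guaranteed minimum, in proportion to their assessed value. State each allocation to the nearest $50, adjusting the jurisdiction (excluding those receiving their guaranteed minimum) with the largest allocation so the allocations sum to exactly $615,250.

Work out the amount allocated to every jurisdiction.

Fund the minimums — Lakeview Precinct $49,800. Balance $565,450.
Balance split over remaining assessed value 1,028,433: Ashcroft Zone 438,617.10 → $438,600; Granite Township 126,832.90 → $126,850.

Ashcroft Zone: $438,600; Lakeview Precinct: $49,800; Granite Township: $126,850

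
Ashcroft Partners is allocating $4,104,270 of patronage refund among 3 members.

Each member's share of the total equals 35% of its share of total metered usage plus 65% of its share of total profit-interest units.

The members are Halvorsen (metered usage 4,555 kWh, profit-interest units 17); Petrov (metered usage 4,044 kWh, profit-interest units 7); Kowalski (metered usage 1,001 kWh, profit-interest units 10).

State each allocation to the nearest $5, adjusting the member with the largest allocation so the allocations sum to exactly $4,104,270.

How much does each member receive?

Metered usage total 9,600; profit-interest units total 34.
Combined weights (35% metered usage + 65% profit-interest units): Halvorsen 0.4911; Petrov 0.2813; Kowalski 0.2277.
Proportional shares: Halvorsen 2,015,474.46; Petrov 1,154,371.21; Kowalski 934,424.33.
At nearest $5: Halvorsen $2,015,475; Petrov $1,154,370; Kowalski $934,425. Sum = $4,104,270.
Sum already equals the total — no adjustment.

Halvorsen: $2,015,475 · Petrov: $1,154,370 · Kowalski: $934,425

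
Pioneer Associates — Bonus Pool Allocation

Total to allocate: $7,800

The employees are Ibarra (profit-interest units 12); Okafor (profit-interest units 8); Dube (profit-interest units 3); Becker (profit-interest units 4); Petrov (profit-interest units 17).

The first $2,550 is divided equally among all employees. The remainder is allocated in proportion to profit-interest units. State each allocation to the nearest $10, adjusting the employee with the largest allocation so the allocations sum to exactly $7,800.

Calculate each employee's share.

First tranche $2,550 split equally: $510 each.
Remainder $5,250 by profit-interest units (total 44): Ibarra 1,431.82 → $1,430; Okafor 954.55 → $950; Dube 357.95 → $360; Becker 477.27 → $480; Petrov 2,028.41 → $2,030.
Totals: Ibarra $510 + $1,430 = $1,940; Okafor $510 + $950 = $1,460; Dube $510 + $360 = $870; Becker $510 + $480 = $990; Petrov $510 + $2,030 = $2,540.

Ibarra: $1,940; Okafor: $1,460; Dube: $870; Becker: $990; Petrov: $2,540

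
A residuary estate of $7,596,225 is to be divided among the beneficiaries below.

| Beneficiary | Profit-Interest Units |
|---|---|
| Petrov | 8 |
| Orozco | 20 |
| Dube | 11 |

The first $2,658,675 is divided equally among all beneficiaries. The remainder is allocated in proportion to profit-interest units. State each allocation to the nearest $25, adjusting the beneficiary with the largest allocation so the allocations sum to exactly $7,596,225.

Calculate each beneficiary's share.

$2,658,675 shared equally gives $886,225 per beneficiary.
Remainder $4,937,550 by profit-interest units (total 39): Petrov 1,012,830.77 → $1,012,825; Orozco 2,532,076.92 → $2,532,075; Dube 1,392,642.31 → $1,392,650.
Totals: Petrov $886,225 + $1,012,825 = $1,899,050; Orozco $886,225 + $2,532,075 = $3,418,300; Dube $886,225 + $1,392,650 = $2,278,875.

Petrov: $1,899,050 · Orozco: $3,418,300 · Dube: $2,278,875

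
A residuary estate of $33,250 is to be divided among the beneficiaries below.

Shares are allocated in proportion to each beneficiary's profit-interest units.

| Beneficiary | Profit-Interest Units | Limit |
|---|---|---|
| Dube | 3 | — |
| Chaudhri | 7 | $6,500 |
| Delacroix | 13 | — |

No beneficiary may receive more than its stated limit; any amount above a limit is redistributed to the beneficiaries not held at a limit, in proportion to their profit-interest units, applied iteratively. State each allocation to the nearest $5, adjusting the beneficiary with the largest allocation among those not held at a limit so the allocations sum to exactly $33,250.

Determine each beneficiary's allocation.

Sum of profit-interest units: 23.
Pro-rata shares before constraints: Dube 4,336.96; Chaudhri 10,119.57; Delacroix 18,793.48.
Capped: Chaudhri ($6,500); remaining pool $26,750 reallocated over remaining profit-interest units 16.
Redistributed shares: Dube 5,015.62 → $5,015; Delacroix 21,734.38 → $21,735.

Dube: $5,015 · Chaudhri: $6,500 · Delacroix: $21,735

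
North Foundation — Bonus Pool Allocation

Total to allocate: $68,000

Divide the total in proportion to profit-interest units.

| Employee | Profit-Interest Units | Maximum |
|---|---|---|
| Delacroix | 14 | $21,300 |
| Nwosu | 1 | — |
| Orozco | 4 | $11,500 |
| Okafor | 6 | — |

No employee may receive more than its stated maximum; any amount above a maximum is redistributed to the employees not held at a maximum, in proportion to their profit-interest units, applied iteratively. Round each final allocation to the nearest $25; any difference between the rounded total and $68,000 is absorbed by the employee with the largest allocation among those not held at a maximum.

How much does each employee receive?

Delacroix: $21,300 · Nwosu: $5,025 · Orozco: $11,500 · Okafor: $30,175

Profit-interest units total: 25.
Pro-rata shares before constraints: Delacroix 38,080.00; Nwosu 2,720.00; Orozco 10,880.00; Okafor 16,320.00.
Cap binds for Delacroix ($21,300); remaining pool $46,700 reallocated over remaining profit-interest units 11.
Cap binds for Orozco ($11,500); remaining pool $35,200 reallocated over remaining profit-interest units 7.
Redistributed shares: Nwosu 5,028.57 → $5,025; Okafor 30,171.43 → $30,175.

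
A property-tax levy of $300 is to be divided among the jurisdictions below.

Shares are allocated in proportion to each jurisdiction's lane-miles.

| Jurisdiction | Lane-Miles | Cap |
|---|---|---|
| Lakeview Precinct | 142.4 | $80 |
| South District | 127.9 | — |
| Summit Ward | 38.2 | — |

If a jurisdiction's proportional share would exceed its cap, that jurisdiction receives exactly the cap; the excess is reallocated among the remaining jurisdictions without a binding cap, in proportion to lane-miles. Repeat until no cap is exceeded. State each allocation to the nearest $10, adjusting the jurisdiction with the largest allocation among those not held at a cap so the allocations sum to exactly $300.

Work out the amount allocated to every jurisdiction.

Lakeview Precinct: $80 | South District: $170 | Summit Ward: $50

Sum of lane-miles: 308.5.
Pro-rata shares before constraints: Lakeview Precinct 138.48; South District 124.38; Summit Ward 37.15.
Cap binds for Lakeview Precinct ($80); residual $220 reallocated over remaining lane-miles 166.1.
Redistributed shares: South District 169.40 → $170; Summit Ward 50.60 → $50.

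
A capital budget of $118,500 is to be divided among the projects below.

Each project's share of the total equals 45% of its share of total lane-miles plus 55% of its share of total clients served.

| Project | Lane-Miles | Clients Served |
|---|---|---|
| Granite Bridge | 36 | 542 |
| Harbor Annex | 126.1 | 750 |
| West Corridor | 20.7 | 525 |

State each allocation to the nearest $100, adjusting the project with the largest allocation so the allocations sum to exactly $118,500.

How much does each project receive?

Granite Bridge: $29,900 · Harbor Annex: $63,700 · West Corridor: $24,900

Totals — lane-miles 182.8, clients served 1,817.
Composite weights (45% lane-miles + 55% clients served): Granite Bridge 0.2527; Harbor Annex 0.5374; West Corridor 0.2099.
Pro-rata amounts: Granite Bridge 29,942.95; Harbor Annex 63,687.09; West Corridor 24,869.97.
Rounded to nearest $100: Granite Bridge $29,900; Harbor Annex $63,700; West Corridor $24,900. Sum = $118,500.
Sum already equals the total — no adjustment.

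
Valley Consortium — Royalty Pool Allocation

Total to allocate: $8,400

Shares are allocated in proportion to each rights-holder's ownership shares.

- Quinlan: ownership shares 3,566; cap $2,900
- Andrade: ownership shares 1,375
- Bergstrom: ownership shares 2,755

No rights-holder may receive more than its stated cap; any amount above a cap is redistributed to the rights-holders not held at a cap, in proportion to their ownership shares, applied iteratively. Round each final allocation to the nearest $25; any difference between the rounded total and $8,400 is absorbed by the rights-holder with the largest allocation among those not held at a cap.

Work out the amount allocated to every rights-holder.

Quinlan: $2,900; Andrade: $1,825; Bergstrom: $3,675

Total ownership shares = 7,696.
Unconstrained shares: Quinlan 3,892.20; Andrade 1,500.78; Bergstrom 3,007.02.
Capped: Quinlan ($2,900); residual $5,500 reallocated over remaining ownership shares 4,130.
Shares after redistribution: Andrade 1,831.11 → $1,825; Bergstrom 3,668.89 → $3,675.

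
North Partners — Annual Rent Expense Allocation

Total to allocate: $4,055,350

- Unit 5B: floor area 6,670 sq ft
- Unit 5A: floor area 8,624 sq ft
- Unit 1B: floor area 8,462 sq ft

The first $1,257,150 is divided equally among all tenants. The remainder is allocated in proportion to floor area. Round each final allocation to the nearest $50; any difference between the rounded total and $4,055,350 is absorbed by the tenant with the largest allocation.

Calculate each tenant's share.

Unit 5B: $1,204,700; Unit 5A: $1,434,850; Unit 1B: $1,415,800

Equal tier: $1,257,150 ÷ 3 = $419,050 apiece.
Remainder $2,798,200 by floor area (total 23,756): Unit 5B 785,653.90 → $785,650; Unit 5A 1,015,813.98 → $1,015,800; Unit 1B 996,732.13 → $996,750.
Totals: Unit 5B $419,050 + $785,650 = $1,204,700; Unit 5A $419,050 + $1,015,800 = $1,434,850; Unit 1B $419,050 + $996,750 = $1,415,800.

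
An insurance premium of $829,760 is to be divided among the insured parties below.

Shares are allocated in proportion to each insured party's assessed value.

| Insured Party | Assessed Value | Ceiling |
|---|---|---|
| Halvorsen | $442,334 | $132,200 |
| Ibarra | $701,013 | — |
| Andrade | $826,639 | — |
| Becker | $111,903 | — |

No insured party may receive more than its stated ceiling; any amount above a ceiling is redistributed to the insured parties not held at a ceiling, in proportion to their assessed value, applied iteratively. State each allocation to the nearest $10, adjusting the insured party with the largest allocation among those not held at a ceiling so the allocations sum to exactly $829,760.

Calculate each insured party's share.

Combined assessed value = 2,081,889.
Proportional shares (ignoring caps): Halvorsen 176,297.13; Ibarra 279,396.52; Andrade 329,466.16; Becker 44,600.18.
Capped: Halvorsen ($132,200); residual $697,560 reallocated over remaining assessed value 1,639,555.
Shares after redistribution: Ibarra 298,250.82 → $298,250; Andrade 351,699.27 → $351,700; Becker 47,609.90 → $47,610.

Halvorsen: $132,200 · Ibarra: $298,250 · Andrade: $351,700 · Becker: $47,610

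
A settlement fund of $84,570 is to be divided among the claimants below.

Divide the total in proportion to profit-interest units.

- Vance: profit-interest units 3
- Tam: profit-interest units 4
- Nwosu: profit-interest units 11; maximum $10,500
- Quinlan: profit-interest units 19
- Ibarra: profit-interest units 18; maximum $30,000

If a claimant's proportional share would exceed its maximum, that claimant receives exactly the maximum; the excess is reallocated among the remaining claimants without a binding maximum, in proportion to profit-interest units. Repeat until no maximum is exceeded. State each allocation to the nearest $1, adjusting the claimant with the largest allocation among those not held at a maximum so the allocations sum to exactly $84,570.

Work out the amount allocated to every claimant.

Total profit-interest units = 55.
Unconstrained shares: Vance 4,612.91; Tam 6,150.55; Nwosu 16,914.00; Quinlan 29,215.09; Ibarra 27,677.45.
Cap binds for Nwosu ($10,500); balance $74,070 reallocated over remaining profit-interest units 44.
Cap binds for Ibarra ($30,000); balance $44,070 reallocated over remaining profit-interest units 26.
Redistributed shares: Vance 5,085.00 → $5,085; Tam 6,780.00 → $6,780; Quinlan 32,205.00 → $32,205.

Vance: $5,085 | Tam: $6,780 | Nwosu: $10,500 | Quinlan: $32,205 | Ibarra: $30,000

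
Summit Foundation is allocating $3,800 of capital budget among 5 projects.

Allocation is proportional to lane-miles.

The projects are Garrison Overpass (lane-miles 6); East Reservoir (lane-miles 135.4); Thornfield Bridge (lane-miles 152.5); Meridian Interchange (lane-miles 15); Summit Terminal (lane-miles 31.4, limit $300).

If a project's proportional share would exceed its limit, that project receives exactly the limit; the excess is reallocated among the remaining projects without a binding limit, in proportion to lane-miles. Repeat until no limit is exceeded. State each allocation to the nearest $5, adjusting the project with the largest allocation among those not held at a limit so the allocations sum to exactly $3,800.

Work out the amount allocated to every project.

Combined lane-miles = 340.3.
Proportional shares (ignoring caps): Garrison Overpass 67.00; East Reservoir 1,511.96; Thornfield Bridge 1,702.91; Meridian Interchange 167.499; Summit Terminal 350.63.
Held at cap: Summit Terminal ($300); residual $3,500 reallocated over remaining lane-miles 308.9.
Shares after redistribution: Garrison Overpass 67.98 → $70; East Reservoir 1,534.15 → $1,535; Thornfield Bridge 1,727.91 → $1,730; Meridian Interchange 169.96 → $170.
Rounding difference −$5 applied to Thornfield Bridge → $1,725.

Garrison Overpass: $70; East Reservoir: $1,535; Thornfield Bridge: $1,725; Meridian Interchange: $170; Summit Terminal: $300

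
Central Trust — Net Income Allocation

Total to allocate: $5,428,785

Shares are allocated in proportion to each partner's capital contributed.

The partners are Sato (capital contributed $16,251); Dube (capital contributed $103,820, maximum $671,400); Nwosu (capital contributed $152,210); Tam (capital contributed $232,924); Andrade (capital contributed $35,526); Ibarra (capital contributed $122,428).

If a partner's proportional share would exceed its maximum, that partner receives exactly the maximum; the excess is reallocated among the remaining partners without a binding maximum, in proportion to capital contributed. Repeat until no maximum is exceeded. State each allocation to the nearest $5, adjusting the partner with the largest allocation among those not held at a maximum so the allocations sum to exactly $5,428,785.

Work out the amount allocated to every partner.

Total capital contributed = 663,159.
Unconstrained shares: Sato 133,034.74; Dube 849,896.42; Nwosu 1,246,029.03; Tam 1,906,773.97; Andrade 290,824.70; Ibarra 1,002,226.15.
Capped: Dube ($671,400); residual $4,757,385 reallocated over remaining capital contributed 559,339.
Remaining shares: Sato 138,220.76 → $138,220; Nwosu 1,294,602.33 → $1,294,600; Tam 1,981,104.74 → $1,981,105; Andrade 302,161.77 → $302,160; Ibarra 1,041,295.41 → $1,041,295.
Rounding difference +$5 applied to Tam → $1,981,110.

Sato: $138,220 · Dube: $671,400 · Nwosu: $1,294,600 · Tam: $1,981,110 · Andrade: $302,160 · Ibarra: $1,041,295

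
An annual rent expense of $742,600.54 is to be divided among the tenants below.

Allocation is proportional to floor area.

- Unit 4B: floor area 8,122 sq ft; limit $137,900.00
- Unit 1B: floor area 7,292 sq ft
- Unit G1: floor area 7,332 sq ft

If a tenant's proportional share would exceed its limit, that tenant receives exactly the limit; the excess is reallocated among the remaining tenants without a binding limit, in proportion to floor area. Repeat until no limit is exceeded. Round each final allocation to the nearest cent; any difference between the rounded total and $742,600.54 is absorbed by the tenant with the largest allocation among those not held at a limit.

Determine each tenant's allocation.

Unit 4B: $137,900.00 | Unit 1B: $301,523.27 | Unit G1: $303,177.27

Sum of floor area: 22,746.
Unconstrained shares: Unit 4B 265,163.1753; Unit 1B 238,065.7319; Unit G1 239,371.6328.
Capped: Unit 4B ($137,900.00); balance $604,700.54 reallocated over remaining floor area 14,624.
Shares after redistribution: Unit 1B 301,523.2725 → $301,523.27; Unit G1 303,177.2675 → $303,177.27.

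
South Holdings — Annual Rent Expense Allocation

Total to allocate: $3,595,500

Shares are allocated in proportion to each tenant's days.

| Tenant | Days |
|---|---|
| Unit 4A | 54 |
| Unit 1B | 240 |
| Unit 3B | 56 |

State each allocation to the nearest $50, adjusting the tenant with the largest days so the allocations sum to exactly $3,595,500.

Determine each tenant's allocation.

Days total: 350.
Proportional shares: Unit 4A 54/350 × $3,595,500 = 554,734.29; Unit 1B 240/350 × $3,595,500 = 2,465,485.71; Unit 3B 56/350 × $3,595,500 = 575,280.00.
At nearest $50: Unit 4A $554,750; Unit 1B $2,465,500; Unit 3B $575,300. Sum = $3,595,550.
Difference $3,595,500 − $3,595,550 = −$50 applied to largest days (Unit 1B): Unit 1B becomes $2,465,450.

Unit 4A: $554,750; Unit 1B: $2,465,450; Unit 3B: $575,300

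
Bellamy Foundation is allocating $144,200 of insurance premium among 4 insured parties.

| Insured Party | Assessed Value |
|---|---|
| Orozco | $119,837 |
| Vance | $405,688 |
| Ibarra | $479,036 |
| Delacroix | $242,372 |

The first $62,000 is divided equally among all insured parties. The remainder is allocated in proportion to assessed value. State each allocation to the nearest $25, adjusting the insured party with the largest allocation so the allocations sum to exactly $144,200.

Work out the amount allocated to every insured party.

Orozco: $23,400 · Vance: $42,250 · Ibarra: $47,075 · Delacroix: $31,475

Equal tier: $62,000 ÷ 4 = $15,500 apiece.
Remainder $82,200 by assessed value (total 1,246,933): Orozco 7,899.86 → $7,900; Vance 26,743.66 → $26,750; Ibarra 31,578.89 → $31,575; Delacroix 15,977.59 → $15,975.
Totals: Orozco $15,500 + $7,900 = $23,400; Vance $15,500 + $26,750 = $42,250; Ibarra $15,500 + $31,575 = $47,075; Delacroix $15,500 + $15,975 = $31,475.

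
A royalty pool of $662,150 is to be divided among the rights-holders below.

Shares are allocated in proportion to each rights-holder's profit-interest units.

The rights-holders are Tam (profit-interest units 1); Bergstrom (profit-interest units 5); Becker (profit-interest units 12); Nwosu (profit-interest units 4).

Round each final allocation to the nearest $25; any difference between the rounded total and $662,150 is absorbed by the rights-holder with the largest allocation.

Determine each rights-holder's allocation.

Profit-interest units total: 22.
Pro-rata amounts: Tam 1/22 × $662,150 = 30,097.73; Bergstrom 5/22 × $662,150 = 150,488.64; Becker 12/22 × $662,150 = 361,172.73; Nwosu 4/22 × $662,150 = 120,390.91.
After rounding ($25): Tam $30,100; Bergstrom $150,500; Becker $361,175; Nwosu $120,400. Sum = $662,175.
Difference $662,150 − $662,175 = −$25 applied to largest allocation (Becker): Becker becomes $361,150.

Tam: $30,100 · Bergstrom: $150,500 · Becker: $361,150 · Nwosu: $120,400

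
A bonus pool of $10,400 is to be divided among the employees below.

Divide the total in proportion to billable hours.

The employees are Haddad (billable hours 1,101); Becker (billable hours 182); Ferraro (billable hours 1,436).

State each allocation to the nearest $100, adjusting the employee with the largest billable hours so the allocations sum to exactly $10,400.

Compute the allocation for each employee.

Haddad: $4,200 · Becker: $700 · Ferraro: $5,500

Sum of billable hours: 1,101 + 182 + 1,436 = 2,719.
Unrounded shares: Haddad 4,211.25; Becker 696.14; Ferraro 5,492.61.
Rounded to nearest $100: Haddad $4,200; Becker $700; Ferraro $5,500. Sum = $10,400.
Rounded total matches; no reconciliation needed.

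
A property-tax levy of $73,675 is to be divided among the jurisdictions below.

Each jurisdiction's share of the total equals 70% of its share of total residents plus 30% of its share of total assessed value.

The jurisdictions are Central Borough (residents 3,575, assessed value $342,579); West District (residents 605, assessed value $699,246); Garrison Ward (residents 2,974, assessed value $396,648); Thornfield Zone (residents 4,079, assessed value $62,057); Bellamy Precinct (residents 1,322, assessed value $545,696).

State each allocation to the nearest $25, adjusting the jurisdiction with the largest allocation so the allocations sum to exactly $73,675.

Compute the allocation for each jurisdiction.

Totals — residents 12,555, assessed value 2,046,226.
Combined weights (70% residents + 30% assessed value): Central Borough 0.2495; West District 0.1362; Garrison Ward 0.2240; Thornfield Zone 0.2365; Bellamy Precinct 0.1537.
Pro-rata amounts: Central Borough 18,385.52; West District 10,038.14; Garrison Ward 16,500.81; Thornfield Zone 17,425.73; Bellamy Precinct 11,324.80.
Rounded to nearest $25: Central Borough $18,375; West District $10,050; Garrison Ward $16,500; Thornfield Zone $17,425; Bellamy Precinct $11,325. Sum = $73,675.
Rounded total matches; no reconciliation needed.

Central Borough: $18,375 | West District: $10,050 | Garrison Ward: $16,500 | Thornfield Zone: $17,425 | Bellamy Precinct: $11,325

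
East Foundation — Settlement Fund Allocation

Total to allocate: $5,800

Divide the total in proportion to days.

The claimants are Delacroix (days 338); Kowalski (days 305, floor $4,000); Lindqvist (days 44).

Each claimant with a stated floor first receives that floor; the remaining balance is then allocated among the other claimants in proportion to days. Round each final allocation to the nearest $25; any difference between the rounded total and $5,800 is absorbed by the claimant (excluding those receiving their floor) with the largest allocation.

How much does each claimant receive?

Minimums first: Kowalski $4,000. Balance $1,800.
Balance split over remaining days 382: Delacroix 1,592.67 → $1,600; Lindqvist 207.33 → $200.

Delacroix: $1,600 · Kowalski: $4,000 · Lindqvist: $200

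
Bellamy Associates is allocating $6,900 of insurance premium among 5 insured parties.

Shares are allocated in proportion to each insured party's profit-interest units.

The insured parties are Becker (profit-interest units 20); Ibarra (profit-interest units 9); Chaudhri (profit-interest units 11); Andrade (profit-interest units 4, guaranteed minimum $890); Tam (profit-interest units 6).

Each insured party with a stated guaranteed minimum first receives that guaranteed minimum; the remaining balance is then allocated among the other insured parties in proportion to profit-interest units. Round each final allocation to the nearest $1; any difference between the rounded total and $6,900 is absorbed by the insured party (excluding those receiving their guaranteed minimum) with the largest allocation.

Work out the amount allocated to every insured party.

Becker: $2,613 | Ibarra: $1,176 | Chaudhri: $1,437 | Andrade: $890 | Tam: $784

Minimums first: Andrade $890. Remaining pool $6,010.
Remaining pool split over remaining profit-interest units 46: Becker 2,613.04 → $2,613; Ibarra 1,175.87 → $1,176; Chaudhri 1,437.17 → $1,437; Tam 783.91 → $784.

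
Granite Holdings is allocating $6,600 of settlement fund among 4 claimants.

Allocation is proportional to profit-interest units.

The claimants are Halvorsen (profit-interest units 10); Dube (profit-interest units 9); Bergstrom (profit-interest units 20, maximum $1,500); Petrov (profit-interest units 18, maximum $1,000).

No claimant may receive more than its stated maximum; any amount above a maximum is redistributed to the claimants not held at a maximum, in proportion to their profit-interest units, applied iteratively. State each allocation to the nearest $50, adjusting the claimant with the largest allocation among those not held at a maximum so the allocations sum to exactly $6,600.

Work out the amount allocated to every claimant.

Sum of profit-interest units: 57.
Proportional shares (ignoring caps): Halvorsen 1,157.89; Dube 1,042.11; Bergstrom 2,315.79; Petrov 2,084.21.
Capped: Bergstrom ($1,500), Petrov ($1,000); balance $4,100 reallocated over remaining profit-interest units 19.
Shares after redistribution: Halvorsen 2,157.89 → $2,150; Dube 1,942.11 → $1,950.

Halvorsen: $2,150 | Dube: $1,950 | Bergstrom: $1,500 | Petrov: $1,000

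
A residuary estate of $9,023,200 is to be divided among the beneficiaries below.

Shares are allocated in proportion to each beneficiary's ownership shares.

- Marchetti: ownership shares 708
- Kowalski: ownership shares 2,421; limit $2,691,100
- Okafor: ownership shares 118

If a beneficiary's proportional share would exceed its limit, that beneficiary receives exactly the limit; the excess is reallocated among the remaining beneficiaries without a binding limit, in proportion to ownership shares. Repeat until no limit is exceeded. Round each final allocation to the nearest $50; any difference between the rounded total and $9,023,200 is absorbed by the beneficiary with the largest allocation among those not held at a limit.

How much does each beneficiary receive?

Marchetti: $5,427,500 | Kowalski: $2,691,100 | Okafor: $904,600

Ownership shares total: 3,247.
Unconstrained shares: Marchetti 1,967,485.56; Kowalski 6,727,800.18; Okafor 327,914.26.
Capped: Kowalski ($2,691,100); balance $6,332,100 reallocated over remaining ownership shares 826.
Remaining shares: Marchetti 5,427,514.29 → $5,427,500; Okafor 904,585.71 → $904,600.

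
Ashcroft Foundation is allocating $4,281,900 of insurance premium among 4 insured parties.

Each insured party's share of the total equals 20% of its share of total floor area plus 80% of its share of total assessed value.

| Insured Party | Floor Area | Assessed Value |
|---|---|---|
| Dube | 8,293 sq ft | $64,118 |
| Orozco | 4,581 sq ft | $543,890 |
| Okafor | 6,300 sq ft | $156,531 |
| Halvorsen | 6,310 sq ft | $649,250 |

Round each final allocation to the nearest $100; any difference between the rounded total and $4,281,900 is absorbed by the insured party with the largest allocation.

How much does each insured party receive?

Dube: $434,000 · Orozco: $1,471,800 · Okafor: $591,000 · Halvorsen: $1,785,100

Totals — floor area 25,484, assessed value 1,413,789.
Combined weights (20% floor area + 80% assessed value): Dube 0.1014; Orozco 0.3437; Okafor 0.1380; Halvorsen 0.4169.
Unrounded shares: Dube 434,036.87; Orozco 1,471,753.30; Okafor 590,973.64; Halvorsen 1,785,136.20.
Rounded to nearest $100: Dube $434,000; Orozco $1,471,800; Okafor $591,000; Halvorsen $1,785,100. Sum = $4,281,900.
Rounded total matches; no reconciliation needed.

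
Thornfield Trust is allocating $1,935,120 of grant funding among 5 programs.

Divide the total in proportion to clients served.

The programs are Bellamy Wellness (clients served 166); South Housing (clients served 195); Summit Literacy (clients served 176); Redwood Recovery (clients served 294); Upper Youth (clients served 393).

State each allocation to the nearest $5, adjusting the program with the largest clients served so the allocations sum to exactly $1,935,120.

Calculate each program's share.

Bellamy Wellness: $262,445 · South Housing: $308,290 · Summit Literacy: $278,255 · Redwood Recovery: $464,810 · Upper Youth: $621,320

Combined clients served = 1,224.
Raw shares: Bellamy Wellness 166/1,224 × $1,935,120 = 262,442.75; South Housing 195/1,224 × $1,935,120 = 308,291.18; Summit Literacy 176/1,224 × $1,935,120 = 278,252.55; Redwood Recovery 294/1,224 × $1,935,120 = 464,808.24; Upper Youth 393/1,224 × $1,935,120 = 621,325.29.
At nearest $5: Bellamy Wellness $262,445; South Housing $308,290; Summit Literacy $278,255; Redwood Recovery $464,810; Upper Youth $621,325. Sum = $1,935,125.
Difference $1,935,120 − $1,935,125 = −$5 applied to largest clients served (Upper Youth): Upper Youth becomes $621,320.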